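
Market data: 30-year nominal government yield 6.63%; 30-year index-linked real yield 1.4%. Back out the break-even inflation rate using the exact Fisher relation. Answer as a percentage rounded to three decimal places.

(1 + π) = (1 + i)/(1 + r) = 1.06630 / 1.01400 = 1.051578
Break-even inflation = 1.051578 − 1 → 5.158%.

5.158%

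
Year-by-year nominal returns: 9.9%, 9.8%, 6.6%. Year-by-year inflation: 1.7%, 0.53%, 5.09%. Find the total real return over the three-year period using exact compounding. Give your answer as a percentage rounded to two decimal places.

Compound the nominal returns: 1.0990 × 1.0980 × 1.0660 = 1.286344.
Compound inflation: 1.0170 × 1.0053 × 1.0509 = 1.074430.
Deflate: 1.286344 / 1.074430 = 1.197234.
Total real return = 1.197234 − 1 → 19.72%.

19.72%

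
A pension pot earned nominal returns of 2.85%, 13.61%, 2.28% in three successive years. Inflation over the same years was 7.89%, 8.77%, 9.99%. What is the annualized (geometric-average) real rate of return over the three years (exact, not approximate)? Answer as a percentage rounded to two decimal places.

Nominal growth factor = 1.0285 × 1.1361 × 1.0228 = 1.19512017
Price-level growth factor = 1.0789 × 1.0877 × 1.0999 = 1.29075413
Real growth factor = 1.19512017 / 1.29075413 = 0.92590846
Annualized real rate = 0.92590846^(1/3) − 1 = -2.5334% → -2.53%.

-2.53%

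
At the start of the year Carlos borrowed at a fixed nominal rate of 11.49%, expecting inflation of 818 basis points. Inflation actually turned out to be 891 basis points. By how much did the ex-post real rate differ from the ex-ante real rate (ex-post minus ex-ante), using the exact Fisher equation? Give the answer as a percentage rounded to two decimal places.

-0.69%

Ex-ante: (1 + 0.1149)/(1 + 0.0818) − 1 = 3.0597%
Ex-post: (1 + 0.1149)/(1 + 0.0891) − 1 = 2.3689%
Difference (ex-post − ex-ante) = -0.6908% → -0.69%.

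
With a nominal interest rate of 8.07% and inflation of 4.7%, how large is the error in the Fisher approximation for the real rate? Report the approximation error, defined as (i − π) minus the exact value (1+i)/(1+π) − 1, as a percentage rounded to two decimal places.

0.15%

Approximate: r ≈ 8.070% − 4.700% = 3.3700%
Exact: (1 + 0.0807)/(1 + 0.0470) − 1 = 3.2187%
Error = 3.3700% − 3.2187% = 0.1513% → 0.15%.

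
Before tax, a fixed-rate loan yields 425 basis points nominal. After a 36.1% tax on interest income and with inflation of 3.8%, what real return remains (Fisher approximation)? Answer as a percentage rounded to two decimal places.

After-tax nominal return = 4.25% × (1 − 0.361) = 2.71575%.
r ≈ 2.71575% − 3.8% → -1.08%.

-1.08%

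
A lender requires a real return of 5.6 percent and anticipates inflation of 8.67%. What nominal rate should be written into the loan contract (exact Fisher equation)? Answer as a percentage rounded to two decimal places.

14.76%

(1 + i) = (1 + r)(1 + π) = 1.05600 × 1.08670 = 1.1475552
i = 1.1475552 − 1, so the required nominal rate is 14.76%.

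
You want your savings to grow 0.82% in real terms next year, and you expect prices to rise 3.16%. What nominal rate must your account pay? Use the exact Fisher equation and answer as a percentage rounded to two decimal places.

4.01%

(1 + i) = (1 + r)(1 + π) = 1.00820 × 1.03160 = 1.04005912
i = 1.04005912 − 1, so the required nominal rate is 4.01%.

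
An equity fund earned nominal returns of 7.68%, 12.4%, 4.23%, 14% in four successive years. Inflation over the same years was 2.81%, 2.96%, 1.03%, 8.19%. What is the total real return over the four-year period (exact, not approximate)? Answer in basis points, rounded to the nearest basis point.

2430 basis points

Compound the nominal returns: 1.0768 × 1.1240 × 1.0423 × 1.1400 = 1.438133.
Compound inflation: 1.0281 × 1.0296 × 1.0103 × 1.0819 = 1.157021.
Deflate: 1.438133 / 1.157021 = 1.242961.
Total real return = 1.242961 − 1 → 2430 basis points.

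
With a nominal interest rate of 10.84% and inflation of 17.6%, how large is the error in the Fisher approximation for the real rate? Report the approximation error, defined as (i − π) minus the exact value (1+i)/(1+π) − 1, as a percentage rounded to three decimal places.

-1.012%

Approximate: r ≈ 10.840% − 17.600% = -6.7600%
Exact: (1 + 0.1084)/(1 + 0.1760) − 1 = -5.7483%
Error = -6.7600% − (-5.7483%) = -1.0117% → -1.012%.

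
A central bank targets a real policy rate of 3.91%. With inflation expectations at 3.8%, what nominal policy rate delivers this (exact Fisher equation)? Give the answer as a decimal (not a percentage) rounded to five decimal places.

(1 + i) = (1 + r)(1 + π) = 1.03910 × 1.03800 = 1.0785858
i = 1.0785858 − 1, so the required nominal rate is 0.07859.

0.07859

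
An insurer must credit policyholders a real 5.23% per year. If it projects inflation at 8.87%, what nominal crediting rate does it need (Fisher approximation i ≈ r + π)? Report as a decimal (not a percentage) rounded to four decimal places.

0.1410

i ≈ r + π = 5.23% + 8.87% = 0.1410.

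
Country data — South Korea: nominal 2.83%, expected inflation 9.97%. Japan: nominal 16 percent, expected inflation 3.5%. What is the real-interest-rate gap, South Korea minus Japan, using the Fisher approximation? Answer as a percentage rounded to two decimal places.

-19.64%

South Korea: 2.83% − 9.97% = -7.140%
Japan: 16% − 3.5% = 12.500%
Differential = -19.640% → -19.64%.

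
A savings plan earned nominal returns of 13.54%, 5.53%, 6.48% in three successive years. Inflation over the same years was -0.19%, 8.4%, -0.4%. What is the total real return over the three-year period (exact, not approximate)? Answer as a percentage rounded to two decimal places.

18.39%

Nominal growth factor = 1.1354 × 1.0553 × 1.0648 = 1.275830
Price-level growth factor = 0.9981 × 1.0840 × 0.9960 = 1.077613
Real growth factor = 1.275830 / 1.077613 = 1.183941
Total real return = 1.183941 − 1 → 18.39%.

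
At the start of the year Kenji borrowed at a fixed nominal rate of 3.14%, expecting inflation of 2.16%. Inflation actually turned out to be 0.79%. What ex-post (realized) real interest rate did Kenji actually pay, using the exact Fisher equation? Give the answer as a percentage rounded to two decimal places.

Ex-post: (1 + 0.0314)/(1 + 0.0079) − 1 = 2.3316%
So the realized real rate is 2.33%.

2.33%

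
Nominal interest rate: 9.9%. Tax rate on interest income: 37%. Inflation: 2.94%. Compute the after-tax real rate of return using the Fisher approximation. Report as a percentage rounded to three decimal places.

3.297%

After-tax nominal return = 9.9% × (1 − 0.37) = 6.2370%.
r ≈ 6.2370% − 2.94% → 3.297%.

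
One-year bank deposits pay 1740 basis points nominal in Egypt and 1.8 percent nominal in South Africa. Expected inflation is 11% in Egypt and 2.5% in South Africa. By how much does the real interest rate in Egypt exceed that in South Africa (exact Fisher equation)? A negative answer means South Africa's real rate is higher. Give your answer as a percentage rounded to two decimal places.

Egypt: (1 + 0.1740)/(1 + 0.1100) − 1 = 5.7658%
South Africa: (1 + 0.0180)/(1 + 0.0250) − 1 = -0.6829%
Differential = 5.7658% − (-0.6829%) = 6.4487% → 6.45%.

6.45%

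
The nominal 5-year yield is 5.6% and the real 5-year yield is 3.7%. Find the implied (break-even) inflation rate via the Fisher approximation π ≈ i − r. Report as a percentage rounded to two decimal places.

1.90%

π ≈ i − r = 5.6% − 3.7% → 1.90%.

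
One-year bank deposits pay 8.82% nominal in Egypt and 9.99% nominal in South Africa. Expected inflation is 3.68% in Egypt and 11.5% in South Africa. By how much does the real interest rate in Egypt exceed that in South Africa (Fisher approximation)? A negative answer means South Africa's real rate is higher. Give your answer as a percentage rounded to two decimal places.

Egypt: 8.82% − 3.68% = 5.140%
South Africa: 9.99% − 11.5% = -1.510%
Differential = 6.650% → 6.65%.

6.65%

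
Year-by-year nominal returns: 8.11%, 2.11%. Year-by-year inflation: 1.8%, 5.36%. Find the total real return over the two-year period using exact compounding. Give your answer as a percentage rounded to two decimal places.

2.92%

Compound the nominal returns: 1.0811 × 1.0211 = 1.103911.
Compound inflation: 1.0180 × 1.0536 = 1.072565.
Deflate: 1.103911 / 1.072565 = 1.029226.
Total real return = 1.029226 − 1 → 2.92%.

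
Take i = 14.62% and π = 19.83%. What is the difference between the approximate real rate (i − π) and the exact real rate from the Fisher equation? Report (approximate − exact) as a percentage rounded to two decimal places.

Approximate: r ≈ 14.620% − 19.830% = -5.2100%
Exact: (1 + 0.1462)/(1 + 0.1983) − 1 = -4.3478%
Error = -5.2100% − (-4.3478%) = -0.8622% → -0.86%.

-0.86%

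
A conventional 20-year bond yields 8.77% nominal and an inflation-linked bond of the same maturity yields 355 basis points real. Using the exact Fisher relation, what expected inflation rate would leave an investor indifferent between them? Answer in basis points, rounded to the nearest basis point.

504 basis points

(1 + π) = (1 + i)/(1 + r) = 1.08770 / 1.03550 = 1.050410
Break-even inflation = 1.050410 − 1 → 504 basis points.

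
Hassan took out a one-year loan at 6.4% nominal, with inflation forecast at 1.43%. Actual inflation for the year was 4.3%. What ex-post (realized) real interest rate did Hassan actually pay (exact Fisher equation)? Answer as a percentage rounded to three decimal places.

Ex-post: (1 + 0.0640)/(1 + 0.0430) − 1 = 2.0134%
So the realized real rate is 2.013%.

2.013%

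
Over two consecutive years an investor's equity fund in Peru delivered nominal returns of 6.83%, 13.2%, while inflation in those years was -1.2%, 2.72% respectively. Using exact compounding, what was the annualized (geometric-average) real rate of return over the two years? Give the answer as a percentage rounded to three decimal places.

Compound the nominal returns: 1.0683 × 1.1320 = 1.20931560.
Compound inflation: 0.9880 × 1.0272 = 1.01487360.
Deflate: 1.20931560 / 1.01487360 = 1.19159233.
Annualized real rate = 1.19159233^(1/2) − 1 = 9.1601% → 9.160%.

9.160%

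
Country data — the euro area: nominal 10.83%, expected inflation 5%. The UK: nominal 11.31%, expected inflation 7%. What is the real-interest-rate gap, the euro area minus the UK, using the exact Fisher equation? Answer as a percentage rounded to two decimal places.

1.52%

The euro area: (1 + 0.1083)/(1 + 0.0500) − 1 = 5.5524%
The UK: (1 + 0.1131)/(1 + 0.0700) − 1 = 4.0280%
Differential = 5.5524% − 4.0280% = 1.5243% → 1.52%.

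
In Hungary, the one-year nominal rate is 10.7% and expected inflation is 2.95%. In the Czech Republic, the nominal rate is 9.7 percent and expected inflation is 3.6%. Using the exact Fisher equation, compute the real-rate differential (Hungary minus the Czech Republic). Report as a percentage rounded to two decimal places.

1.64%

Hungary: (1 + 0.1070)/(1 + 0.0295) − 1 = 7.5279%
The Czech Republic: (1 + 0.0970)/(1 + 0.0360) − 1 = 5.8880%
Differential = 7.5279% − 5.8880% = 1.6399% → 1.64%.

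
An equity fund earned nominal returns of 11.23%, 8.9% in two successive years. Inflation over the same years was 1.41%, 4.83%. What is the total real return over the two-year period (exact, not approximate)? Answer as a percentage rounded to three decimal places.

13.942%

Nominal growth factor = 1.1123 × 1.0890 = 1.211295
Price-level growth factor = 1.0141 × 1.0483 = 1.063081
Real growth factor = 1.211295 / 1.063081 = 1.139419
Total real return = 1.139419 − 1 → 13.942%.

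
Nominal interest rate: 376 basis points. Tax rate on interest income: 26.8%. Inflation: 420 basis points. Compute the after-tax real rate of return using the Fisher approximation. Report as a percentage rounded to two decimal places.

-1.45%

After-tax nominal return = 3.76% × (1 − 0.268) = 2.75232%.
r ≈ 2.75232% − 4.2% → -1.45%.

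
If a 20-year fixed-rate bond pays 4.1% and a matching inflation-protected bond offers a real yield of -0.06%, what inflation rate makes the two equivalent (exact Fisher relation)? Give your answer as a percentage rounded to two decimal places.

4.16%

(1 + π) = (1 + i)/(1 + r) = 1.04100 / 0.99940 = 1.041625
Break-even inflation = 1.041625 − 1 → 4.16%.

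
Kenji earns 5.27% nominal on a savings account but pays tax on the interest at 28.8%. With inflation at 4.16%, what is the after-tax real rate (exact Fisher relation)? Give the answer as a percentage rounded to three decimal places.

-0.391%

After-tax nominal return = 5.27% × (1 − 0.288) = 3.75224%.
1 + r = 1.0375224 / 1.04160 = 0.9960853
After-tax real rate = 0.9960853 − 1 → -0.391%.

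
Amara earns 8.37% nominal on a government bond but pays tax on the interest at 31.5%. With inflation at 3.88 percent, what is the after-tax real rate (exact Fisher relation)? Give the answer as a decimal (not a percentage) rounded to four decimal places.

0.0178

After-tax nominal return = 8.37% × (1 − 0.315) = 5.73345%.
1 + r = 1.0573345 / 1.03880 = 1.017842
After-tax real rate = 1.017842 − 1 → 0.0178.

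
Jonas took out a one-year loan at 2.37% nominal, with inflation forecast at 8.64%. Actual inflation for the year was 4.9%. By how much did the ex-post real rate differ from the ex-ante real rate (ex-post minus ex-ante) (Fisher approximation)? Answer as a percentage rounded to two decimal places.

3.74%

Ex-ante: 2.37% − 8.64% = -6.270%
Ex-post: 2.37% − 4.9% = -2.530%
Difference (ex-post − ex-ante) = 3.7400% → 3.74%.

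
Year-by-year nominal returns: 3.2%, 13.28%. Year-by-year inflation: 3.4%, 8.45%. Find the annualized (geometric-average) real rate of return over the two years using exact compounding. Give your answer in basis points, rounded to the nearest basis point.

210 basis points

Nominal growth factor = 1.0320 × 1.1328 = 1.16904960
Price-level growth factor = 1.0340 × 1.0845 = 1.12137300
Real growth factor = 1.16904960 / 1.12137300 = 1.04251627
Annualized real rate = 1.04251627^(1/2) − 1 = 2.1037% → 210 basis points.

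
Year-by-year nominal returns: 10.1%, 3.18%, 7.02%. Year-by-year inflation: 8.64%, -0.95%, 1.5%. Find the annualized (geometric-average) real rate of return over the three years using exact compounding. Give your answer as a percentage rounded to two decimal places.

3.64%

Compound the nominal returns: 1.1010 × 1.0318 × 1.0702 = 1.21575983.
Compound inflation: 1.0864 × 0.9905 × 1.0150 = 1.09222039.
Deflate: 1.21575983 / 1.09222039 = 1.11310853.
Annualized real rate = 1.11310853^(1/3) − 1 = 3.6364% → 3.64%.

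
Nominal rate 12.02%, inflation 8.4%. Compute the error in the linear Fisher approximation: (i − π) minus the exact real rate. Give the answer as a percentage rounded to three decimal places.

Approximate: r ≈ 12.020% − 8.400% = 3.6200%
Exact: (1 + 0.1202)/(1 + 0.0840) − 1 = 3.33948%
Error = 3.6200% − 3.33948% = 0.28052% → 0.281%.

0.281%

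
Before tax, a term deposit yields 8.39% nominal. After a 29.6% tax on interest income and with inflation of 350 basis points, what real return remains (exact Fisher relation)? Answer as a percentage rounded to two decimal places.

After-tax nominal return = 8.39% × (1 − 0.296) = 5.90656%.
1 + r = 1.0590656 / 1.03500 = 1.023252
After-tax real rate = 1.023252 − 1 → 2.33%.

2.33%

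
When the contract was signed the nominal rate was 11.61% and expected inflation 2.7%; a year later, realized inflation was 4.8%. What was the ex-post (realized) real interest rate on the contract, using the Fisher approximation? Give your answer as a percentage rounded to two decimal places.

6.81%

Ex-post: 11.61% − 4.8% = 6.810%
So the realized real rate is 6.81%.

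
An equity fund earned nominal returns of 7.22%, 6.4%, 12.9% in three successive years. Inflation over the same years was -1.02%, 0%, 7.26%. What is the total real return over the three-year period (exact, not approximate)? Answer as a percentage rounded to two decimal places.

Nominal growth factor = 1.0722 × 1.0640 × 1.1290 = 1.287987
Price-level growth factor = 0.9898 × 1.0000 × 1.0726 = 1.061659
Real growth factor = 1.287987 / 1.061659 = 1.213182
Total real return = 1.213182 − 1 → 21.32%.

21.32%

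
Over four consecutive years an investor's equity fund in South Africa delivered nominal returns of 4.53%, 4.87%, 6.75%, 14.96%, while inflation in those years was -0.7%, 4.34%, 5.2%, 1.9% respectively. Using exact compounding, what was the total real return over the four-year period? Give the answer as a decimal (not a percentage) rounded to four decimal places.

Nominal growth factor = 1.0453 × 1.0487 × 1.0675 × 1.1496 = 1.345262
Price-level growth factor = 0.9930 × 1.0434 × 1.0520 × 1.0190 = 1.110683
Real growth factor = 1.345262 / 1.110683 = 1.211203
Total real return = 1.211203 − 1 → 0.2112.

0.2112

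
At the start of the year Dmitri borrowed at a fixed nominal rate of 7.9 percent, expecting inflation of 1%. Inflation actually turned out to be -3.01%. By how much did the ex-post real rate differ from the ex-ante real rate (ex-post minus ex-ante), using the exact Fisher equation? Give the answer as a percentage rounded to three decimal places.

4.417%

Ex-ante: (1 + 0.0790)/(1 + 0.0100) − 1 = 6.8317%
Ex-post: (1 + 0.0790)/(1 − 0.0301) − 1 = 11.2486%
Difference (ex-post − ex-ante) = 4.4169% → 4.417%.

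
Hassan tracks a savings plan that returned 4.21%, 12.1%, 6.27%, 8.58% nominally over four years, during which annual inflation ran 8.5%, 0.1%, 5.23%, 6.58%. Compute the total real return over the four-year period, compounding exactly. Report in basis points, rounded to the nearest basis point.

1066 basis points

Compound the nominal returns: 1.0421 × 1.1210 × 1.0627 × 1.0858 = 1.347955.
Compound inflation: 1.0850 × 1.0010 × 1.0523 × 1.0658 = 1.218089.
Deflate: 1.347955 / 1.218089 = 1.106615.
Total real return = 1.106615 − 1 → 1066 basis points.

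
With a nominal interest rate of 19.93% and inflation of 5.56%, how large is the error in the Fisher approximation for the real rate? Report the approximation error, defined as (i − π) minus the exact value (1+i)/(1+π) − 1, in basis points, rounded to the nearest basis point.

76 basis points

Approximate: r ≈ 19.930% − 5.560% = 14.3700%
Exact: (1 + 0.1993)/(1 + 0.0556) − 1 = 13.6131%
Error = 14.3700% − 13.6131% = 0.7569% → 76 basis points.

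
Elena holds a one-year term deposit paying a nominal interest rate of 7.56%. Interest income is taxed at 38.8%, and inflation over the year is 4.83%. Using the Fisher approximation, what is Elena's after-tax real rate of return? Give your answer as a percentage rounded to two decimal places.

-0.20%

After-tax nominal return = 7.56% × (1 − 0.388) = 4.62672%.
r ≈ 4.62672% − 4.83% → -0.20%.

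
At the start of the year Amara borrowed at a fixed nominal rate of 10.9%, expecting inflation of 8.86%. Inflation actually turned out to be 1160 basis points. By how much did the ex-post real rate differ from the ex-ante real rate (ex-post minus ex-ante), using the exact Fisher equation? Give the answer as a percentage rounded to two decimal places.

-2.50%

Ex-ante: (1 + 0.1090)/(1 + 0.0886) − 1 = 1.8740%
Ex-post: (1 + 0.1090)/(1 + 0.1160) − 1 = -0.6272%
Difference (ex-post − ex-ante) = -2.5012% → -2.50%.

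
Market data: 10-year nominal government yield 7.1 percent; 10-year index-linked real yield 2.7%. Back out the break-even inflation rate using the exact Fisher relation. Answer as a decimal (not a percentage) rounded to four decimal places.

0.0428

(1 + π) = (1 + i)/(1 + r) = 1.07100 / 1.02700 = 1.042843
Break-even inflation = 1.042843 − 1 → 0.0428.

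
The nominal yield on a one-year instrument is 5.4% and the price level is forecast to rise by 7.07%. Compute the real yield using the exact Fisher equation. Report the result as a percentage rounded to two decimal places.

By the Fisher equation, 1 + r = (1 + i)/(1 + π).
1 + r = 1.05400 / 1.07070 = 0.984403
r = 0.984403 − 1 = -1.5597%, i.e. -1.56%.

-1.56%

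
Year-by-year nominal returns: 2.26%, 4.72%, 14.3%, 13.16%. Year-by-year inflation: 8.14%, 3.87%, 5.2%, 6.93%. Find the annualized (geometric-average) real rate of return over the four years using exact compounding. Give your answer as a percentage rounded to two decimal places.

Nominal growth factor = 1.0226 × 1.0472 × 1.1430 × 1.1316 = 1.38507915
Price-level growth factor = 1.0814 × 1.0387 × 1.0520 × 1.0693 = 1.26354817
Real growth factor = 1.38507915 / 1.26354817 = 1.09618231
Annualized real rate = 1.09618231^(1/4) − 1 = 2.3224% → 2.32%.

2.32%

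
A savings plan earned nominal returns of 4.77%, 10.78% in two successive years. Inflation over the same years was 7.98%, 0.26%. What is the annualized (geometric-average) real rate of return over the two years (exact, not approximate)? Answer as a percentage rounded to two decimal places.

3.54%

Nominal growth factor = 1.0477 × 1.1078 = 1.16064206
Price-level growth factor = 1.0798 × 1.0026 = 1.08260748
Real growth factor = 1.16064206 / 1.08260748 = 1.07208022
Annualized real rate = 1.07208022^(1/2) − 1 = 3.5413% → 3.54%.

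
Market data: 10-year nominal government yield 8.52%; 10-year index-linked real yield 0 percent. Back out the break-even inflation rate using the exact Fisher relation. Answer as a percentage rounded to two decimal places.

8.52%

(1 + π) = (1 + i)/(1 + r) = 1.08520 / 1.00000 = 1.085200
Break-even inflation = 1.085200 − 1 → 8.52%.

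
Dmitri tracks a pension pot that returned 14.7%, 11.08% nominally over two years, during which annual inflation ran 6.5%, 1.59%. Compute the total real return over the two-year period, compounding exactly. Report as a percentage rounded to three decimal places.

Compound the nominal returns: 1.1470 × 1.1108 = 1.274088.
Compound inflation: 1.0650 × 1.0159 = 1.081934.
Deflate: 1.274088 / 1.081934 = 1.177603.
Total real return = 1.177603 − 1 → 17.760%.

17.760%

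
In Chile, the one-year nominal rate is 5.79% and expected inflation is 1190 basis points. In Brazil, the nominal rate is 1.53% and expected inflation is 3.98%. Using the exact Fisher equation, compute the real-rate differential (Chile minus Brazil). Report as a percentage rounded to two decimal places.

Chile: (1 + 0.0579)/(1 + 0.1190) − 1 = -5.4602%
Brazil: (1 + 0.0153)/(1 + 0.0398) − 1 = -2.3562%
Differential = -5.4602% − (-2.3562%) = -3.1040% → -3.10%.

-3.10%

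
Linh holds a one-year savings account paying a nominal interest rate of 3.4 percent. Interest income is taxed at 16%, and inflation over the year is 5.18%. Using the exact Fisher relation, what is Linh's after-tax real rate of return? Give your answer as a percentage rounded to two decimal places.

-2.21%

After-tax nominal return = 3.4% × (1 − 0.16) = 2.8560%.
1 + r = 1.02856 / 1.05180 = 0.977905
After-tax real rate = 0.977905 − 1 → -2.21%.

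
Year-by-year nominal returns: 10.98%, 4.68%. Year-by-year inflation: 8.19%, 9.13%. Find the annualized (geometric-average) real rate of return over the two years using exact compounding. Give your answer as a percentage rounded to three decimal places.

-0.805%

Compound the nominal returns: 1.1098 × 1.0468 = 1.16173864.
Compound inflation: 1.0819 × 1.0913 = 1.18067747.
Deflate: 1.16173864 / 1.18067747 = 0.98395935.
Annualized real rate = 0.98395935^(1/2) − 1 = -0.8053% → -0.805%.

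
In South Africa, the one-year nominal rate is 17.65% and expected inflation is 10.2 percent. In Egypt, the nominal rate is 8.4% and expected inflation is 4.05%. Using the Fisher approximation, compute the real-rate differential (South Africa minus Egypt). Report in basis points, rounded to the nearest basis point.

South Africa: 17.65% − 10.2% = 7.450%
Egypt: 8.4% − 4.05% = 4.350%
Differential = 3.100% → 310 basis points.

310 basis points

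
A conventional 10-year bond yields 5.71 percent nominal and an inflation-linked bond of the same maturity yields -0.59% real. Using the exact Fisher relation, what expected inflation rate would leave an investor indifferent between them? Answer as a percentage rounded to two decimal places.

6.34%

(1 + π) = (1 + i)/(1 + r) = 1.05710 / 0.99410 = 1.063374
Break-even inflation = 1.063374 − 1 → 6.34%.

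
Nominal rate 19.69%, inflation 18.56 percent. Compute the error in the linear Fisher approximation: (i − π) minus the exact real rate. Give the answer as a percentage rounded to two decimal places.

0.18%

Approximate: r ≈ 19.690% − 18.560% = 1.1300%
Exact: (1 + 0.1969)/(1 + 0.1856) − 1 = 0.9531%
Error = 1.1300% − 0.9531% = 0.1769% → 0.18%.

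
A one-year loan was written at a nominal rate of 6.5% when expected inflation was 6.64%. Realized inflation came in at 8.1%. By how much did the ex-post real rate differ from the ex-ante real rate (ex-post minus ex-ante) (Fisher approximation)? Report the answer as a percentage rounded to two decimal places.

-1.46%

Ex-ante: 6.5% − 6.64% = -0.140%
Ex-post: 6.5% − 8.1% = -1.600%
Difference (ex-post − ex-ante) = -1.4600% → -1.46%.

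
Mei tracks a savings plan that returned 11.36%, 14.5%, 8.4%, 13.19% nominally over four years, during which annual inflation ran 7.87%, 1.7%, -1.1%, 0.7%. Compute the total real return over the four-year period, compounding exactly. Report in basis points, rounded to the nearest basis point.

Nominal growth factor = 1.1136 × 1.1450 × 1.0840 × 1.1319 = 1.564487
Price-level growth factor = 1.0787 × 1.0170 × 0.9890 × 1.0070 = 1.092565
Real growth factor = 1.564487 / 1.092565 = 1.431939
Total real return = 1.431939 − 1 → 4319 basis points.

4319 basis points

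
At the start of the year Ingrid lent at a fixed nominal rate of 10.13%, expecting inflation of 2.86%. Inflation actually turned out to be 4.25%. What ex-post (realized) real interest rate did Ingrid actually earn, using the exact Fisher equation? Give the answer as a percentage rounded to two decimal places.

Ex-post: (1 + 0.1013)/(1 + 0.0425) − 1 = 5.6403%
So the realized real rate is 5.64%.

5.64%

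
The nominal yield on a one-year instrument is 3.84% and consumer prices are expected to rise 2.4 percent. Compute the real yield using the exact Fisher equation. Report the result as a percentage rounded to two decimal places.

1 + r = 1.03840 / 1.02400 = 1.014063
r = 1.014063 − 1 = 1.4063%, i.e. 1.41%.

1.41%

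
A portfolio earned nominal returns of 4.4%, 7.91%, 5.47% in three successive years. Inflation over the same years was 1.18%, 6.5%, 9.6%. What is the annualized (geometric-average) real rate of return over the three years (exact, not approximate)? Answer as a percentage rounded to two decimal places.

0.20%

Compound the nominal returns: 1.0440 × 1.0791 × 1.0547 = 1.18820435.
Compound inflation: 1.0118 × 1.0650 × 1.0960 = 1.18101343.
Deflate: 1.18820435 / 1.18101343 = 1.00608877.
Annualized real rate = 1.00608877^(1/3) − 1 = 0.2025% → 0.20%.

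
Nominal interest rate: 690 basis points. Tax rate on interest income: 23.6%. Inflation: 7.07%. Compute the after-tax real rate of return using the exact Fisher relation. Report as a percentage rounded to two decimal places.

After-tax nominal return = 6.9% × (1 − 0.236) = 5.2716%.
1 + r = 1.052716 / 1.07070 = 0.983204
After-tax real rate = 0.983204 − 1 → -1.68%.

-1.68%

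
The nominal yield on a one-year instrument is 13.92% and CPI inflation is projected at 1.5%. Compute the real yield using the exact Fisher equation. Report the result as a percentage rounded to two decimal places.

By the Fisher equation, 1 + r = (1 + i)/(1 + π).
1 + r = 1.13920 / 1.01500 = 1.122365
r = 1.122365 − 1 = 12.2365%, i.e. 12.24%.

12.24%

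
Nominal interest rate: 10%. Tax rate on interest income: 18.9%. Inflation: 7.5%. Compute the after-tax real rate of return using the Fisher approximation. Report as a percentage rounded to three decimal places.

0.610%

After-tax nominal return = 10% × (1 − 0.189) = 8.1100%.
r ≈ 8.1100% − 7.5% → 0.610%.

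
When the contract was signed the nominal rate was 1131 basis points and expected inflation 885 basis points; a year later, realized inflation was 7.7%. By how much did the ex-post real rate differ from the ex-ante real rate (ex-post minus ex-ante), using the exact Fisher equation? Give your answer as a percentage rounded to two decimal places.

1.09%

Ex-ante: (1 + 0.1131)/(1 + 0.0885) − 1 = 2.2600%
Ex-post: (1 + 0.1131)/(1 + 0.0770) − 1 = 3.3519%
Difference (ex-post − ex-ante) = 1.0919% → 1.09%.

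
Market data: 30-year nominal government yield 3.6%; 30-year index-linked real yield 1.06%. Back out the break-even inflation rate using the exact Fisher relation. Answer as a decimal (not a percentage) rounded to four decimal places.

0.0251

(1 + π) = (1 + i)/(1 + r) = 1.03600 / 1.01060 = 1.025134
Break-even inflation = 1.025134 − 1 → 0.0251.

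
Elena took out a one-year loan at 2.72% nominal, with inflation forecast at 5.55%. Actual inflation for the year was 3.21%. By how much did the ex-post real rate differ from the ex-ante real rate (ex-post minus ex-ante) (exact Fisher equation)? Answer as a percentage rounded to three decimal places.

Ex-ante: (1 + 0.0272)/(1 + 0.0555) − 1 = -2.6812%
Ex-post: (1 + 0.0272)/(1 + 0.0321) − 1 = -0.4748%
Difference (ex-post − ex-ante) = 2.2064% → 2.206%.

2.206%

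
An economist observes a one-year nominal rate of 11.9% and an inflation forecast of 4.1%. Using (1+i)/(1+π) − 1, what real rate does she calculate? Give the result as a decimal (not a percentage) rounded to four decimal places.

0.0749

By the Fisher identity, 1 + r = (1 + i)/(1 + π).
1 + r = 1.11900 / 1.04100 = 1.074928
r = 1.074928 − 1 = 7.4928%, i.e. 0.0749.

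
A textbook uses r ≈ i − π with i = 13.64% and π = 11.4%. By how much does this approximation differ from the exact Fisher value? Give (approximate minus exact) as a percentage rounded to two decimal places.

0.23%

Approximate: r ≈ 13.640% − 11.400% = 2.2400%
Exact: (1 + 0.1364)/(1 + 0.1140) − 1 = 2.0108%
Error = 2.2400% − 2.0108% = 0.2292% → 0.23%.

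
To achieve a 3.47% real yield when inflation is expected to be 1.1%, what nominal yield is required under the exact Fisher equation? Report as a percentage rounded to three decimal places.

(1 + i) = (1 + r)(1 + π) = 1.03470 × 1.01100 = 1.0460817
i = 1.0460817 − 1, so the required nominal rate is 4.608%.

4.608%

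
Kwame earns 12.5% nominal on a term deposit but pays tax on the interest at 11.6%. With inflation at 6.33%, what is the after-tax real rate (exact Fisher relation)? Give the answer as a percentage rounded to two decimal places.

After-tax nominal return = 12.5% × (1 − 0.116) = 11.0500%.
1 + r = 1.11050 / 1.06330 = 1.044390
After-tax real rate = 1.044390 − 1 → 4.44%.

4.44%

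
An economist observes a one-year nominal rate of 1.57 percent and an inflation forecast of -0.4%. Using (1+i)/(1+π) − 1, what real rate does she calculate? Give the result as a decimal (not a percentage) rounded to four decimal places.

1 + r = 1.01570 / 0.99600 = 1.019779
r = 1.019779 − 1 = 1.9779%, i.e. 0.0198.

0.0198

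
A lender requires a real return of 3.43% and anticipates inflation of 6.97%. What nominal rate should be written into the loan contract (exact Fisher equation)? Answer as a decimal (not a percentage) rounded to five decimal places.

0.10639

(1 + i) = (1 + r)(1 + π) = 1.03430 × 1.06970 = 1.10639071
i = 1.10639071 − 1, so the required nominal rate is 0.10639.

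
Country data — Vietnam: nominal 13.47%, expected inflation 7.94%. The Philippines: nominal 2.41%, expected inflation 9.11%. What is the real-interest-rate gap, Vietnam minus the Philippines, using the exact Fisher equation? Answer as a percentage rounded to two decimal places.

Vietnam: (1 + 0.1347)/(1 + 0.0794) − 1 = 5.1232%
The Philippines: (1 + 0.0241)/(1 + 0.0911) − 1 = -6.1406%
Differential = 5.1232% − (-6.1406%) = 11.2638% → 11.26%.

11.26%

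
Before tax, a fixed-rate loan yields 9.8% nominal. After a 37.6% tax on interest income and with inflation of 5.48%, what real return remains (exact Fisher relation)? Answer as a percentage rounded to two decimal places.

0.60%

After-tax nominal return = 9.8% × (1 − 0.376) = 6.1152%.
1 + r = 1.061152 / 1.05480 = 1.006022
After-tax real rate = 1.006022 − 1 → 0.60%.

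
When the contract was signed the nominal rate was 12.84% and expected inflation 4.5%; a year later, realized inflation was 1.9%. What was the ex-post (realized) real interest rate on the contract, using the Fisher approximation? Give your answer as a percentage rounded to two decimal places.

Ex-post: 12.84% − 1.9% = 10.940%
So the realized real rate is 10.94%.

10.94%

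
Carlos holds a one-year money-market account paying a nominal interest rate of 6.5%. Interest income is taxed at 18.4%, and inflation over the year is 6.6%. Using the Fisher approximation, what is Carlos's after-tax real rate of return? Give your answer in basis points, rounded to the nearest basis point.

-130 basis points

After-tax nominal return = 6.5% × (1 − 0.184) = 5.3040%.
r ≈ 5.3040% − 6.6% → -130 basis points.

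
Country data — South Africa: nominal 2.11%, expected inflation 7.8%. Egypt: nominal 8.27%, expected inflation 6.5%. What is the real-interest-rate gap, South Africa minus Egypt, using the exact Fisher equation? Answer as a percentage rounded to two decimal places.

-6.94%

South Africa: (1 + 0.0211)/(1 + 0.0780) − 1 = -5.2783%
Egypt: (1 + 0.0827)/(1 + 0.0650) − 1 = 1.6620%
Differential = -5.2783% − 1.6620% = -6.9403% → -6.94%.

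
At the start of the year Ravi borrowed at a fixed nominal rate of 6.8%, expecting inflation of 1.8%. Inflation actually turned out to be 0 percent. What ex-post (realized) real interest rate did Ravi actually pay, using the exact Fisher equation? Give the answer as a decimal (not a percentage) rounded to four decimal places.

Ex-post: (1 + 0.0680)/(1 + 0.0000) − 1 = 6.8000%
So the realized real rate is 0.0680.

0.0680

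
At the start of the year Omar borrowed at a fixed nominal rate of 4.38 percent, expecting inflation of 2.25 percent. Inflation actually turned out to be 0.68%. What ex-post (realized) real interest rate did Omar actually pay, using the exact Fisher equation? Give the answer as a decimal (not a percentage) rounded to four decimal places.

0.0368

Ex-post: (1 + 0.0438)/(1 + 0.0068) − 1 = 3.67501%
So the realized real rate is 0.0368.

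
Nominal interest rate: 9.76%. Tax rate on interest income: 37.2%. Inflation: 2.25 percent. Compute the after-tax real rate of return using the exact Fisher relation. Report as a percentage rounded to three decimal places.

After-tax nominal return = 9.76% × (1 − 0.372) = 6.12928%.
1 + r = 1.0612928 / 1.02250 = 1.037939
After-tax real rate = 1.037939 − 1 → 3.794%.

3.794%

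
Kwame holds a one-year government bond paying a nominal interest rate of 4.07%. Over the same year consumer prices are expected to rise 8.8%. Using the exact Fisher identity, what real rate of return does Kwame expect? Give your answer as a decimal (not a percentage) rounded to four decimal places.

-0.0435

By the Fisher identity, 1 + r = (1 + i)/(1 + π).
1 + r = 1.04070 / 1.08800 = 0.956526
r = 0.956526 − 1 = -4.3474%, i.e. -0.0435.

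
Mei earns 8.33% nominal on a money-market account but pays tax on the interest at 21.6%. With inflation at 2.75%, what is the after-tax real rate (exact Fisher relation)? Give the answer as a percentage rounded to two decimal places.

After-tax nominal return = 8.33% × (1 − 0.216) = 6.53072%.
1 + r = 1.0653072 / 1.02750 = 1.036795
After-tax real rate = 1.036795 − 1 → 3.68%.

3.68%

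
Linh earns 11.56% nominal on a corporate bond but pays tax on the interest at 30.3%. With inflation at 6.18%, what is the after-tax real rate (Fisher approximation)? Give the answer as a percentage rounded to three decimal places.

After-tax nominal return = 11.56% × (1 − 0.303) = 8.05732%.
r ≈ 8.05732% − 6.18% → 1.877%.

1.877%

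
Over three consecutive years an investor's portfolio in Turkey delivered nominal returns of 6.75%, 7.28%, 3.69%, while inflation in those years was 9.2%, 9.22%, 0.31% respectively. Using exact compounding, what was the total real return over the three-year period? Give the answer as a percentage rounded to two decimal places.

Nominal growth factor = 1.0675 × 1.0728 × 1.0369 = 1.187472
Price-level growth factor = 1.0920 × 1.0922 × 1.0031 = 1.196380
Real growth factor = 1.187472 / 1.196380 = 0.992555
Total real return = 0.992555 − 1 → -0.74%.

-0.74%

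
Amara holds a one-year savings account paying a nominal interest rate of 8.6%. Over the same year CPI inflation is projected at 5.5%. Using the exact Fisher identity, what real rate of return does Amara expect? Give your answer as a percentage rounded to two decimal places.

2.94%

By the Fisher identity, 1 + r = (1 + i)/(1 + π).
1 + r = 1.08600 / 1.05500 = 1.029384
r = 1.029384 − 1 = 2.9384%, i.e. 2.94%.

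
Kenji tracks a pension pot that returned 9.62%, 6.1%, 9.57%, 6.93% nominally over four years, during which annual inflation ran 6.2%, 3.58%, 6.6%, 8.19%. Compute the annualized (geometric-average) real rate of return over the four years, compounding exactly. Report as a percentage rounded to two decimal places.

Compound the nominal returns: 1.0962 × 1.0610 × 1.0957 × 1.0693 = 1.36268793.
Compound inflation: 1.0620 × 1.0358 × 1.0660 × 1.0819 = 1.26865854.
Deflate: 1.36268793 / 1.26865854 = 1.07411718.
Annualized real rate = 1.07411718^(1/4) − 1 = 1.8035% → 1.80%.

1.80%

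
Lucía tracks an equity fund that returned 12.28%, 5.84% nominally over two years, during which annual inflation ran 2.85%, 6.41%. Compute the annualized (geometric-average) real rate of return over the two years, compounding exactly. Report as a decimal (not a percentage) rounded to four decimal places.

Compound the nominal returns: 1.1228 × 1.0584 = 1.18837152.
Compound inflation: 1.0285 × 1.0641 = 1.09442685.
Deflate: 1.18837152 / 1.09442685 = 1.08583915.
Annualized real rate = 1.08583915^(1/2) − 1 = 4.2036% → 0.0420.

0.0420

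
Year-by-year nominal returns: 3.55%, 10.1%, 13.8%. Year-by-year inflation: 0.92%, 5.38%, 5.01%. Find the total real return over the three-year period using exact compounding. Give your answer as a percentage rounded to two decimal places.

16.18%

Nominal growth factor = 1.0355 × 1.1010 × 1.1380 = 1.297417
Price-level growth factor = 1.0092 × 1.0538 × 1.0501 = 1.116776
Real growth factor = 1.297417 / 1.116776 = 1.161752
Total real return = 1.161752 − 1 → 16.18%.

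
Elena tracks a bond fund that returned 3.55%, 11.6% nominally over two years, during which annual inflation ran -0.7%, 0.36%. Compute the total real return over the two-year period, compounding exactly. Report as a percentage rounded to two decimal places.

Nominal growth factor = 1.0355 × 1.1160 = 1.155618
Price-level growth factor = 0.9930 × 1.0036 = 0.996575
Real growth factor = 1.155618 / 0.996575 = 1.159590
Total real return = 1.159590 − 1 → 15.96%.

15.96%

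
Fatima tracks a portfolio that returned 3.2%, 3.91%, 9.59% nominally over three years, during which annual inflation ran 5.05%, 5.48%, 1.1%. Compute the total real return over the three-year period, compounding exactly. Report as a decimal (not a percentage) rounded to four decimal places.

0.0490

Nominal growth factor = 1.0320 × 1.0391 × 1.0959 = 1.175190
Price-level growth factor = 1.0505 × 1.0548 × 1.0110 = 1.120256
Real growth factor = 1.175190 / 1.120256 = 1.049037
Total real return = 1.049037 − 1 → 0.0490.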